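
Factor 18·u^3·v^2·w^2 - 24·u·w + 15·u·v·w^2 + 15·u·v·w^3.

18·u^3·v^2·w^2 - 24·u·w + 15·u·v·w^2 + 15·u·v·w^3
= 3(6·u^3·v^2·w^2 - 8·u·w + 5·u·v·w^2 + 5·u·v·w^3)    [factor out 3]
= 3·u·w(6·u^2·v^2·w - 8 + 5·v·w + 5·v·w^2)    [factor out u·w]

3·u·w(6·u^2·v^2·w - 8 + 5·v·w + 5·v·w^2)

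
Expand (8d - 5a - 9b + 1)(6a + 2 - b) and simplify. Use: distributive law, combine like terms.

(8d - 5a - 9b + 1)(6a + 2 - b)
= 48ad + 16d - 8bd - 30a^2 - 10a + 5ab - 54ab - 18b + 9b^2 + 6a + 2 - b    [distributive law]
= 48ad + 16d - 8bd - 30a^2 - 4a - 49ab - 19b + 9b^2 + 2    [combine like terms]

48ad + 16d - 8bd - 30a^2 - 4a - 49ab - 19b + 9b^2 + 2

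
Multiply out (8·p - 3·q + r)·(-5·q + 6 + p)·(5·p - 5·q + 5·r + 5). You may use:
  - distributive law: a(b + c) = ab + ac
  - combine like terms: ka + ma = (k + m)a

-255·p²·q + 290·p·q² - 245·p·q·r - 545·p·q + 280·p² + 275·p·r + 240·p + 40·p³ + 45·p²·r - 75·q³ + 100·q²·r + 165·q² - 145·q·r - 90·q - 25·q·r² + 30·r² + 30·r + 5·p·r²

(8·p - 3·q + r)·(-5·q + 6 + p)·(5·p - 5·q + 5·r + 5)
= (-40·p·q + 48·p + 8·p² + 15·q² - 18·q - 3·p·q - 5·q·r + 6·r + p·r)·(5·p - 5·q + 5·r + 5)    [distributive law]
= (-43·p·q + 48·p + 8·p² + 15·q² - 18·q - 5·q·r + 6·r + p·r)·(5·p - 5·q + 5·r + 5)    [combine like terms]
= -215·p²·q + 215·p·q² - 215·p·q·r - 215·p·q + 240·p² - 240·p·q + 240·p·r + 240·p + 40·p³ - 40·p²·q + 40·p²·r + 40·p² + 75·p·q² - 75·q³ + 75·q²·r + 75·q² - 90·p·q + 90·q² - 90·q·r - 90·q - 25·p·q·r + 25·q²·r - 25·q·r² - 25·q·r + 30·p·r - 30·q·r + 30·r² + 30·r + 5·p²·r - 5·p·q·r + 5·p·r² + 5·p·r    [distributive law]
= -255·p²·q + 290·p·q² - 245·p·q·r - 545·p·q + 280·p² + 275·p·r + 240·p + 40·p³ + 45·p²·r - 75·q³ + 100·q²·r + 165·q² - 145·q·r - 90·q - 25·q·r² + 30·r² + 30·r + 5·p·r²    [combine like terms]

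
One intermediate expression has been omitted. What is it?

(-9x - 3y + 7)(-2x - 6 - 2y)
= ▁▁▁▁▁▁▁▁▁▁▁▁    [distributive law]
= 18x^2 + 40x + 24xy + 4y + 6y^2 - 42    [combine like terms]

By distributive law:

18x^2 + 54x + 18xy + 6xy + 18y + 6y^2 - 14x - 42 - 14y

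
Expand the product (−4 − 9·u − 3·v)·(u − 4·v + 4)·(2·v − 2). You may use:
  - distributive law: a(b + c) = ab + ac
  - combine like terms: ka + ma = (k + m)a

(−4 − 9·u − 3·v)·(u − 4·v + 4)·(2·v − 2)
= (−4·u + 16·v − 16 − 9·u^2 + 36·u·v − 36·u − 3·u·v + 12·v^2 − 12·v)·(2·v − 2)    [distributive law]
= (−40·u + 4·v − 16 − 9·u^2 + 33·u·v + 12·v^2)·(2·v − 2)    [combine like terms]
= −80·u·v + 80·u + 8·v^2 − 8·v − 32·v + 32 − 18·u^2·v + 18·u^2 + 66·u·v^2 − 66·u·v + 24·v^3 − 24·v^2    [distributive law]
= −146·u·v + 80·u − 16·v^2 − 40·v + 32 − 18·u^2·v + 18·u^2 + 66·u·v^2 + 24·v^3    [combine like terms]

−146·u·v + 80·u − 16·v^2 − 40·v + 32 − 18·u^2·v + 18·u^2 + 66·u·v^2 + 24·v^3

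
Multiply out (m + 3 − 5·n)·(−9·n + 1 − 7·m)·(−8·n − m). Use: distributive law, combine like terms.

−253·m·n² + 30·m²·n + 192·m·n + 20·m² + 7·m³ + 256·n² − 24·n − 3·m − 360·n³

(m + 3 − 5·n)·(−9·n + 1 − 7·m)·(−8·n − m)
= (−9·m·n + m − 7·m² − 27·n + 3 − 21·m + 45·n² − 5·n + 35·m·n)·(−8·n − m)    [distributive law]
= (26·m·n − 20·m − 7·m² − 32·n + 3 + 45·n²)·(−8·n − m)    [combine like terms]
= −208·m·n² − 26·m²·n + 160·m·n + 20·m² + 56·m²·n + 7·m³ + 256·n² + 32·m·n − 24·n − 3·m − 360·n³ − 45·m·n²    [distributive law]
= −253·m·n² + 30·m²·n + 192·m·n + 20·m² + 7·m³ + 256·n² − 24·n − 3·m − 360·n³    [combine like terms]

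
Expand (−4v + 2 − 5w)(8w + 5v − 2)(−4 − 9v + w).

12vw + 493v²w + 303vw² − 82v² + 180v³ − 36v − 108w + 186w² + 16 − 40w³

(−4v + 2 − 5w)(8w + 5v − 2)(−4 − 9v + w)
= (−32vw − 20v² + 8v + 16w + 10v − 4 − 40w² − 25vw + 10w)(−4 − 9v + w)    [distributive law]
= (−57vw − 20v² + 18v + 26w − 4 − 40w²)(−4 − 9v + w)    [combine like terms]
= 228vw + 513v²w − 57vw² + 80v² + 180v³ − 20v²w − 72v − 162v² + 18vw − 104w − 234vw + 26w² + 16 + 36v − 4w + 160w² + 360vw² − 40w³    [distributive law]
= 12vw + 493v²w + 303vw² − 82v² + 180v³ − 36v − 108w + 186w² + 16 − 40w³    [combine like terms]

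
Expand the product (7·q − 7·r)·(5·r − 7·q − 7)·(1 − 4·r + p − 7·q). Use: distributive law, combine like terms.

−63·q·r − 91·q·r² + 84·p·q·r − 392·q²·r + 294·q² − 49·p·q² + 343·q³ − 49·q − 49·p·q − 231·r² + 140·r³ − 35·p·r² + 49·r + 49·p·r

(7·q − 7·r)·(5·r − 7·q − 7)·(1 − 4·r + p − 7·q)
= (35·q·r − 49·q² − 49·q − 35·r² + 49·q·r + 49·r)·(1 − 4·r + p − 7·q)    [distributive law]
= (84·q·r − 49·q² − 49·q − 35·r² + 49·r)·(1 − 4·r + p − 7·q)    [combine like terms]
= 84·q·r − 336·q·r² + 84·p·q·r − 588·q²·r − 49·q² + 196·q²·r − 49·p·q² + 343·q³ − 49·q + 196·q·r − 49·p·q + 343·q² − 35·r² + 140·r³ − 35·p·r² + 245·q·r² + 49·r − 196·r² + 49·p·r − 343·q·r    [distributive law]
= −63·q·r − 91·q·r² + 84·p·q·r − 392·q²·r + 294·q² − 49·p·q² + 343·q³ − 49·q − 49·p·q − 231·r² + 140·r³ − 35·p·r² + 49·r + 49·p·r    [combine like terms]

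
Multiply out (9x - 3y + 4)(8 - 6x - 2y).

(9x - 3y + 4)(8 - 6x - 2y)
= 72x - 54x^2 - 18xy - 24y + 18xy + 6y^2 + 32 - 24x - 8y    [distributive law]
= 48x - 54x^2 - 32y + 6y^2 + 32    [combine like terms]

48x - 54x^2 - 32y + 6y^2 + 32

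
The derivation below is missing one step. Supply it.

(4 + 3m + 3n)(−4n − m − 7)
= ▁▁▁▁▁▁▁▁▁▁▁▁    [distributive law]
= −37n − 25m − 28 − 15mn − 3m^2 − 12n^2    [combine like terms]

By distributive law:

−16n − 4m − 28 − 12mn − 3m^2 − 21m − 12n^2 − 3mn − 21n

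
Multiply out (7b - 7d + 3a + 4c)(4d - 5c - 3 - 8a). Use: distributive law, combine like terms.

28bd - 35bc - 21b - 56ab - 28d² + 51cd + 21d + 68ad - 47ac - 9a - 24a² - 20c² - 12c

(7b - 7d + 3a + 4c)(4d - 5c - 3 - 8a)
= 28bd - 35bc - 21b - 56ab - 28d² + 35cd + 21d + 56ad + 12ad - 15ac - 9a - 24a² + 16cd - 20c² - 12c - 32ac    [distributive law]
= 28bd - 35bc - 21b - 56ab - 28d² + 51cd + 21d + 68ad - 47ac - 9a - 24a² - 20c² - 12c    [combine like terms]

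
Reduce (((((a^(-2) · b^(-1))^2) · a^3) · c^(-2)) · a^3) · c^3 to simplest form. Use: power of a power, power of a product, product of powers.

(((((a^(-2) · b^(-1))^2) · a^3) · c^(-2)) · a^3) · c^3
= ((((((a^(-2))^2) · ((b^(-1))^2)) · a^3) · c^(-2)) · a^3) · c^3    [power of a product]
= ((((a^(-4) · ((b^(-1))^2)) · a^3) · c^(-2)) · a^3) · c^3    [power of a power]
= ((((a^(-4) · b^(-2)) · a^3) · c^(-2)) · a^3) · c^3    [power of a power]
= a^2b^(-2)c    [product of powers]

a^2b^(-2)c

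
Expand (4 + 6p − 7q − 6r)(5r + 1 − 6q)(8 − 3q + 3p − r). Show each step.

(4 + 6p − 7q − 6r)(5r + 1 − 6q)(8 − 3q + 3p − r)
= (20r + 4 − 24q + 30pr + 6p − 36pq − 35qr − 7q + 42q^2 − 30r^2 − 6r + 36qr)(8 − 3q + 3p − r)    [distributive law]
= (14r + 4 − 31q + 30pr + 6p − 36pq + qr + 42q^2 − 30r^2)(8 − 3q + 3p − r)    [combine like terms]
= 112r − 42qr + 42pr − 14r^2 + 32 − 12q + 12p − 4r − 248q + 93q^2 − 93pq + 31qr + 240pr − 90pqr + 90p^2r − 30pr^2 + 48p − 18pq + 18p^2 − 6pr − 288pq + 108pq^2 − 108p^2q + 36pqr + 8qr − 3q^2r + 3pqr − qr^2 + 336q^2 − 126q^3 + 126pq^2 − 42q^2r − 240r^2 + 90qr^2 − 90pr^2 + 30r^3    [distributive law]
= 108r − 3qr + 276pr − 254r^2 + 32 − 260q + 60p + 429q^2 − 399pq − 51pqr + 90p^2r − 120pr^2 + 18p^2 + 234pq^2 − 108p^2q − 45q^2r + 89qr^2 − 126q^3 + 30r^3    [combine like terms]

108r − 3qr + 276pr − 254r^2 + 32 − 260q + 60p + 429q^2 − 399pq − 51pqr + 90p^2r − 120pr^2 + 18p^2 + 234pq^2 − 108p^2q − 45q^2r + 89qr^2 − 126q^3 + 30r^3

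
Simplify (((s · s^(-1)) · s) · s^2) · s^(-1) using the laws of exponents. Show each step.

s^2

(((s · s^(-1)) · s) · s^2) · s^(-1)
= ((s^0 · s) · s^2) · s^(-1)    [product of powers]
= (s · s^2) · s^(-1)    [product of powers]
= s^3 · s^(-1)    [product of powers]
= s^2    [product of powers]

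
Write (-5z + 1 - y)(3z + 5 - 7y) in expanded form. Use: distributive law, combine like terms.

(-5z + 1 - y)(3z + 5 - 7y)
= -15z^2 - 25z + 35yz + 3z + 5 - 7y - 3yz - 5y + 7y^2    [distributive law]
= -15z^2 - 22z + 32yz + 5 - 12y + 7y^2    [combine like terms]

-15z^2 - 22z + 32yz + 5 - 12y + 7y^2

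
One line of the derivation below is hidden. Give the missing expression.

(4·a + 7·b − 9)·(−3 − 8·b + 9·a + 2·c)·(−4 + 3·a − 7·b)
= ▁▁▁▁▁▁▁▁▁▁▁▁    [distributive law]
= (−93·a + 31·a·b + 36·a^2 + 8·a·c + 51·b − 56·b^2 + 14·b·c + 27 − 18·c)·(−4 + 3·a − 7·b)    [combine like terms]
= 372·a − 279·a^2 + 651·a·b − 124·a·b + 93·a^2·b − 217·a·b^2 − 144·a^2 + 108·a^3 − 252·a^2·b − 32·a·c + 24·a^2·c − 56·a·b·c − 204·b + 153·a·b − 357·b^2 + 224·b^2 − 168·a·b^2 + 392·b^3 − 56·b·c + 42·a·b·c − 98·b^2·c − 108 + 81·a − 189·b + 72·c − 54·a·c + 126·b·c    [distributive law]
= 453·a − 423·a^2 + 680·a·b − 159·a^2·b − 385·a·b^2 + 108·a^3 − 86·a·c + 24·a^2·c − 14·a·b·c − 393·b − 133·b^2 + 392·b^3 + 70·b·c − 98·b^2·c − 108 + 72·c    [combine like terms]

After distributive law, the bracketed line is:

(−12·a − 32·a·b + 36·a^2 + 8·a·c − 21·b − 56·b^2 + 63·a·b + 14·b·c + 27 + 72·b − 81·a − 18·c)·(−4 + 3·a − 7·b)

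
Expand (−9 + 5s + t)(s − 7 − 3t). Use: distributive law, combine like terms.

(−9 + 5s + t)(s − 7 − 3t)
= −9s + 63 + 27t + 5s² − 35s − 15st + st − 7t − 3t²    [distributive law]
= −44s + 63 + 20t + 5s² − 14st − 3t²    [combine like terms]

−44s + 63 + 20t + 5s² − 14st − 3t²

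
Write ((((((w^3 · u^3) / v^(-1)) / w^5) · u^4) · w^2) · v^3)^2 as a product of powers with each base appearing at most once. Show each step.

u^14v^8

((((((w^3 · u^3) / v^(-1)) / w^5) · u^4) · w^2) · v^3)^2
= ((((((w^3 · u^3) / v^(-1)) / w^5) · u^4) · w^2)^2) · ((v^3)^2)    [power of a product]
= ((((((w^3 · u^3) / v^(-1)) / w^5) · u^4)^2) · ((w^2)^2)) · ((v^3)^2)    [power of a product]
= ((((((w^3 · u^3) / v^(-1)) / w^5)^2) · ((u^4)^2)) · ((w^2)^2)) · ((v^3)^2)    [power of a product]
= ((((((w^3 · u^3) / v^(-1))^2) / ((w^5)^2)) · ((u^4)^2)) · ((w^2)^2)) · ((v^3)^2)    [power of a quotient]
= ((((((w^3 · u^3)^2) / ((v^(-1))^2)) / ((w^5)^2)) · ((u^4)^2)) · ((w^2)^2)) · ((v^3)^2)    [power of a quotient]
= (((((((w^3)^2) · ((u^3)^2)) / ((v^(-1))^2)) / ((w^5)^2)) · ((u^4)^2)) · ((w^2)^2)) · ((v^3)^2)    [power of a product]
= (((((w^6 · ((u^3)^2)) / ((v^(-1))^2)) / ((w^5)^2)) · ((u^4)^2)) · ((w^2)^2)) · ((v^3)^2)    [power of a power]
= (((((w^6 · u^6) / ((v^(-1))^2)) / ((w^5)^2)) · ((u^4)^2)) · ((w^2)^2)) · ((v^3)^2)    [power of a power]
= (((((w^6 · u^6) / v^(-2)) / ((w^5)^2)) · ((u^4)^2)) · ((w^2)^2)) · ((v^3)^2)    [power of a power]
= (((((w^6 · u^6) / v^(-2)) / w^10) · ((u^4)^2)) · ((w^2)^2)) · ((v^3)^2)    [power of a power]
= (((((w^6 · u^6) / v^(-2)) / w^10) · u^8) · ((w^2)^2)) · ((v^3)^2)    [power of a power]
= (((((w^6 · u^6) / v^(-2)) / w^10) · u^8) · w^4) · ((v^3)^2)    [power of a power]
= (((((w^6 · u^6) / v^(-2)) / w^10) · u^8) · w^4) · v^6    [power of a power]
= u^14v^8    [quotient of powers; product of powers]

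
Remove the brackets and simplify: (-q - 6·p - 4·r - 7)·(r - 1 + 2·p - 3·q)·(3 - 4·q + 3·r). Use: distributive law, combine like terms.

111·q·r - 35·q²·r + 49·q·r² + 38·q - 79·q² + 80·p·q - 64·p·q² + 104·p·q·r - 12·q³ - 66·p·r - 42·p·r² - 24·p - 36·p² + 48·p²·q - 36·p²·r - 21·r² - 12·r³ + 12·r + 21

(-q - 6·p - 4·r - 7)·(r - 1 + 2·p - 3·q)·(3 - 4·q + 3·r)
= (-q·r + q - 2·p·q + 3·q² - 6·p·r + 6·p - 12·p² + 18·p·q - 4·r² + 4·r - 8·p·r + 12·q·r - 7·r + 7 - 14·p + 21·q)·(3 - 4·q + 3·r)    [distributive law]
= (11·q·r + 22·q + 16·p·q + 3·q² - 14·p·r - 8·p - 12·p² - 4·r² - 3·r + 7)·(3 - 4·q + 3·r)    [combine like terms]
= 33·q·r - 44·q²·r + 33·q·r² + 66·q - 88·q² + 66·q·r + 48·p·q - 64·p·q² + 48·p·q·r + 9·q² - 12·q³ + 9·q²·r - 42·p·r + 56·p·q·r - 42·p·r² - 24·p + 32·p·q - 24·p·r - 36·p² + 48·p²·q - 36·p²·r - 12·r² + 16·q·r² - 12·r³ - 9·r + 12·q·r - 9·r² + 21 - 28·q + 21·r    [distributive law]
= 111·q·r - 35·q²·r + 49·q·r² + 38·q - 79·q² + 80·p·q - 64·p·q² + 104·p·q·r - 12·q³ - 66·p·r - 42·p·r² - 24·p - 36·p² + 48·p²·q - 36·p²·r - 21·r² - 12·r³ + 12·r + 21    [combine like terms]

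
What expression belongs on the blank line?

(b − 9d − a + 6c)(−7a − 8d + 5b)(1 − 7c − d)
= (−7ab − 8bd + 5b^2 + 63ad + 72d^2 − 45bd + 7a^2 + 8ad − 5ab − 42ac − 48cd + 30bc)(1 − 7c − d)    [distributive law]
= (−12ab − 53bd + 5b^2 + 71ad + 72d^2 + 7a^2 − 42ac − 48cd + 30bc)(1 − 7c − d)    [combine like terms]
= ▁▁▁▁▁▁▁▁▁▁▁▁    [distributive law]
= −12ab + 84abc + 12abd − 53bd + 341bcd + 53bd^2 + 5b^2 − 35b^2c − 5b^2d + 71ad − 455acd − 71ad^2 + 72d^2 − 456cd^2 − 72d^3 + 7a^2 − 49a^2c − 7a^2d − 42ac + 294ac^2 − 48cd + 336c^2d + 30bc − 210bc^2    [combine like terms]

Applying distributive law to the line above:

−12ab + 84abc + 12abd − 53bd + 371bcd + 53bd^2 + 5b^2 − 35b^2c − 5b^2d + 71ad − 497acd − 71ad^2 + 72d^2 − 504cd^2 − 72d^3 + 7a^2 − 49a^2c − 7a^2d − 42ac + 294ac^2 + 42acd − 48cd + 336c^2d + 48cd^2 + 30bc − 210bc^2 − 30bcd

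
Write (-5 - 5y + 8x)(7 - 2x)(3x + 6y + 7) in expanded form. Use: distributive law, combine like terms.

357x - 455y - 245 + 86x² + 361xy - 210y² - 66x²y + 60xy² - 48x³

(-5 - 5y + 8x)(7 - 2x)(3x + 6y + 7)
= (-35 + 10x - 35y + 10xy + 56x - 16x²)(3x + 6y + 7)    [distributive law]
= (-35 + 66x - 35y + 10xy - 16x²)(3x + 6y + 7)    [combine like terms]
= -105x - 210y - 245 + 198x² + 396xy + 462x - 105xy - 210y² - 245y + 30x²y + 60xy² + 70xy - 48x³ - 96x²y - 112x²    [distributive law]
= 357x - 455y - 245 + 86x² + 361xy - 210y² - 66x²y + 60xy² - 48x³    [combine like terms]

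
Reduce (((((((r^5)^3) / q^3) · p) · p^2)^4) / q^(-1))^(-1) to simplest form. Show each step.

p^(-12)q^11r^(-60)

(((((((r^5)^3) / q^3) · p) · p^2)^4) / q^(-1))^(-1)
= (((((((r^5)^3) / q^3) · p) · p^2)^4)^(-1)) / ((q^(-1))^(-1))    [power of a quotient]
= ((((((r^5)^3) / q^3) · p) · p^2)^(-4)) / ((q^(-1))^(-1))    [power of a power]
= ((((((r^5)^3) / q^3) · p)^(-4)) · ((p^2)^(-4))) / ((q^(-1))^(-1))    [power of a product]
= ((((((r^5)^3) / q^3)^(-4)) · (p^(-4))) · ((p^2)^(-4))) / ((q^(-1))^(-1))    [power of a product]
= ((((((r^5)^3)^(-4)) / ((q^3)^(-4))) · (p^(-4))) · ((p^2)^(-4))) / ((q^(-1))^(-1))    [power of a quotient]
= (((((r^5)^(-12)) / ((q^3)^(-4))) · (p^(-4))) · ((p^2)^(-4))) / ((q^(-1))^(-1))    [power of a power]
= (((r^(-60) / ((q^3)^(-4))) · (p^(-4))) · ((p^2)^(-4))) / ((q^(-1))^(-1))    [power of a power]
= (((r^(-60) / q^(-12)) · (p^(-4))) · ((p^2)^(-4))) / ((q^(-1))^(-1))    [power of a power]
= (((r^(-60) / q^(-12)) · p^(-4)) · p^(-8)) / ((q^(-1))^(-1))    [power of a power]
= (((r^(-60) / q^(-12)) · p^(-4)) · p^(-8)) / q    [power of a power]
= p^(-12)q^11r^(-60)    [quotient of powers; product of powers]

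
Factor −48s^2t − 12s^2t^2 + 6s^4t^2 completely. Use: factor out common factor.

−48s^2t − 12s^2t^2 + 6s^4t^2
= 6(−8s^2t − 2s^2t^2 + s^4t^2)    [factor out 6]
= 6s^2t(−8 − 2t + s^2t)    [factor out s^2t]

6s^2t(−8 − 2t + s^2t)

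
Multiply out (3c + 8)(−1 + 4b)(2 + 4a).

−6c − 12ac + 24bc + 48abc − 16 − 32a + 64b + 128ab

(3c + 8)(−1 + 4b)(2 + 4a)
= (−3c + 12bc − 8 + 32b)(2 + 4a)    [distributive law]
= −6c − 12ac + 24bc + 48abc − 16 − 32a + 64b + 128ab    [distributive law]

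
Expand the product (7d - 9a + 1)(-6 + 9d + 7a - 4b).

-33d + 63d² - 32ad - 28bd + 61a - 63a² + 36ab - 6 - 4b

(7d - 9a + 1)(-6 + 9d + 7a - 4b)
= -42d + 63d² + 49ad - 28bd + 54a - 81ad - 63a² + 36ab - 6 + 9d + 7a - 4b    [distributive law]
= -33d + 63d² - 32ad - 28bd + 61a - 63a² + 36ab - 6 - 4b    [combine like terms]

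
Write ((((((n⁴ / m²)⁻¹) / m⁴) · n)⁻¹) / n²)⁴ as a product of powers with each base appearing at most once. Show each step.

((((((n⁴ / m²)⁻¹) / m⁴) · n)⁻¹) / n²)⁴
= ((((((n⁴ / m²)⁻¹) / m⁴) · n)⁻¹)⁴) / ((n²)⁴)    [power of a quotient]
= (((((n⁴ / m²)⁻¹) / m⁴) · n)⁻⁴) / ((n²)⁴)    [power of a power]
= (((((n⁴ / m²)⁻¹) / m⁴)⁻⁴) · (n⁻⁴)) / ((n²)⁴)    [power of a product]
= (((((n⁴ / m²)⁻¹)⁻⁴) / ((m⁴)⁻⁴)) · (n⁻⁴)) / ((n²)⁴)    [power of a quotient]
= ((((n⁴ / m²)⁴) / ((m⁴)⁻⁴)) · (n⁻⁴)) / ((n²)⁴)    [power of a power]
= (((((n⁴)⁴) / ((m²)⁴)) / ((m⁴)⁻⁴)) · (n⁻⁴)) / ((n²)⁴)    [power of a quotient]
= (((n¹⁶ / ((m²)⁴)) / ((m⁴)⁻⁴)) · (n⁻⁴)) / ((n²)⁴)    [power of a power]
= (((n¹⁶ / m⁸) / ((m⁴)⁻⁴)) · (n⁻⁴)) / ((n²)⁴)    [power of a power]
= (((n¹⁶ / m⁸) / m⁻¹⁶) · (n⁻⁴)) / ((n²)⁴)    [power of a power]
= (((n¹⁶ / m⁸) / m⁻¹⁶) · n⁻⁴) / n⁸    [power of a power]
= m⁸·n⁴    [quotient of powers; product of powers]

m⁸·n⁴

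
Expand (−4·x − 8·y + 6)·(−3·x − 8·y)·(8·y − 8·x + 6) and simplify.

−352·x^2·y − 96·x^3 + 216·x^2 − 64·x·y^2 + 576·x·y + 512·y^3 − 108·x − 288·y

(−4·x − 8·y + 6)·(−3·x − 8·y)·(8·y − 8·x + 6)
= (12·x^2 + 32·x·y + 24·x·y + 64·y^2 − 18·x − 48·y)·(8·y − 8·x + 6)    [distributive law]
= (12·x^2 + 56·x·y + 64·y^2 − 18·x − 48·y)·(8·y − 8·x + 6)    [combine like terms]
= 96·x^2·y − 96·x^3 + 72·x^2 + 448·x·y^2 − 448·x^2·y + 336·x·y + 512·y^3 − 512·x·y^2 + 384·y^2 − 144·x·y + 144·x^2 − 108·x − 384·y^2 + 384·x·y − 288·y    [distributive law]
= −352·x^2·y − 96·x^3 + 216·x^2 − 64·x·y^2 + 576·x·y + 512·y^3 − 108·x − 288·y    [combine like terms]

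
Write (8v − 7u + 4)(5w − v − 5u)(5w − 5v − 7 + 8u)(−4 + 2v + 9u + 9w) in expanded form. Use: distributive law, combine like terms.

(8v − 7u + 4)(5w − v − 5u)(5w − 5v − 7 + 8u)(−4 + 2v + 9u + 9w)
= (40vw − 8v² − 40uv − 35uw + 7uv + 35u² + 20w − 4v − 20u)(5w − 5v − 7 + 8u)(−4 + 2v + 9u + 9w)    [distributive law]
= (40vw − 8v² − 33uv − 35uw + 35u² + 20w − 4v − 20u)(5w − 5v − 7 + 8u)(−4 + 2v + 9u + 9w)    [combine like terms]
= (200vw² − 200v²w − 280vw + 320uvw − 40v²w + 40v³ + 56v² − 64uv² − 165uvw + 165uv² + 231uv − 264u²v − 175uw² + 175uvw + 245uw − 280u²w + 175u²w − 175u²v − 245u² + 280u³ + 100w² − 100vw − 140w + 160uw − 20vw + 20v² + 28v − 32uv − 100uw + 100uv + 140u − 160u²)(−4 + 2v + 9u + 9w)    [distributive law]
= (200vw² − 240v²w − 400vw + 330uvw + 40v³ + 76v² + 101uv² + 299uv − 439u²v − 175uw² + 305uw − 105u²w − 405u² + 280u³ + 100w² − 140w + 28v + 140u)(−4 + 2v + 9u + 9w)    [combine like terms]
= −800vw² + 400v²w² + 1800uvw² + 1800vw³ + 960v²w − 480v³w − 2160uv²w − 2160v²w² + 1600vw − 800v²w − 3600uvw − 3600vw² − 1320uvw + 660uv²w + 2970u²vw + 2970uvw² − 160v³ + 80v⁴ + 360uv³ + 360v³w − 304v² + 152v³ + 684uv² + 684v²w − 404uv² + 202uv³ + 909u²v² + 909uv²w − 1196uv + 598uv² + 2691u²v + 2691uvw + 1756u²v − 878u²v² − 3951u³v − 3951u²vw + 700uw² − 350uvw² − 1575u²w² − 1575uw³ − 1220uw + 610uvw + 2745u²w + 2745uw² + 420u²w − 210u²vw − 945u³w − 945u²w² + 1620u² − 810u²v − 3645u³ − 3645u²w − 1120u³ + 560u³v + 2520u⁴ + 2520u³w − 400w² + 200vw² + 900uw² + 900w³ + 560w − 280vw − 1260uw − 1260w² − 112v + 56v² + 252uv + 252vw − 560u + 280uv + 1260u² + 1260uw    [distributive law]
= −4200vw² − 1760v²w² + 4420uvw² + 1800vw³ + 844v²w − 120v³w − 591uv²w + 1572vw − 1619uvw − 1191u²vw − 8v³ + 80v⁴ + 562uv³ − 248v² + 878uv² + 31u²v² − 664uv + 3637u²v − 3391u³v + 4345uw² − 2520u²w² − 1575uw³ − 1220uw − 480u²w + 1575u³w + 2880u² − 4765u³ + 2520u⁴ − 1660w² + 900w³ + 560w − 112v − 560u    [combine like terms]

−4200vw² − 1760v²w² + 4420uvw² + 1800vw³ + 844v²w − 120v³w − 591uv²w + 1572vw − 1619uvw − 1191u²vw − 8v³ + 80v⁴ + 562uv³ − 248v² + 878uv² + 31u²v² − 664uv + 3637u²v − 3391u³v + 4345uw² − 2520u²w² − 1575uw³ − 1220uw − 480u²w + 1575u³w + 2880u² − 4765u³ + 2520u⁴ − 1660w² + 900w³ + 560w − 112v − 560u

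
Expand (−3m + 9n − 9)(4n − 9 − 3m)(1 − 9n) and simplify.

−525mn + 351mn² + 54m + 9m² − 81m²n + 1089n² − 324n³ − 846n + 81

(−3m + 9n − 9)(4n − 9 − 3m)(1 − 9n)
= (−12mn + 27m + 9m² + 36n² − 81n − 27mn − 36n + 81 + 27m)(1 − 9n)    [distributive law]
= (−39mn + 54m + 9m² + 36n² − 117n + 81)(1 − 9n)    [combine like terms]
= −39mn + 351mn² + 54m − 486mn + 9m² − 81m²n + 36n² − 324n³ − 117n + 1053n² + 81 − 729n    [distributive law]
= −525mn + 351mn² + 54m + 9m² − 81m²n + 1089n² − 324n³ − 846n + 81    [combine like terms]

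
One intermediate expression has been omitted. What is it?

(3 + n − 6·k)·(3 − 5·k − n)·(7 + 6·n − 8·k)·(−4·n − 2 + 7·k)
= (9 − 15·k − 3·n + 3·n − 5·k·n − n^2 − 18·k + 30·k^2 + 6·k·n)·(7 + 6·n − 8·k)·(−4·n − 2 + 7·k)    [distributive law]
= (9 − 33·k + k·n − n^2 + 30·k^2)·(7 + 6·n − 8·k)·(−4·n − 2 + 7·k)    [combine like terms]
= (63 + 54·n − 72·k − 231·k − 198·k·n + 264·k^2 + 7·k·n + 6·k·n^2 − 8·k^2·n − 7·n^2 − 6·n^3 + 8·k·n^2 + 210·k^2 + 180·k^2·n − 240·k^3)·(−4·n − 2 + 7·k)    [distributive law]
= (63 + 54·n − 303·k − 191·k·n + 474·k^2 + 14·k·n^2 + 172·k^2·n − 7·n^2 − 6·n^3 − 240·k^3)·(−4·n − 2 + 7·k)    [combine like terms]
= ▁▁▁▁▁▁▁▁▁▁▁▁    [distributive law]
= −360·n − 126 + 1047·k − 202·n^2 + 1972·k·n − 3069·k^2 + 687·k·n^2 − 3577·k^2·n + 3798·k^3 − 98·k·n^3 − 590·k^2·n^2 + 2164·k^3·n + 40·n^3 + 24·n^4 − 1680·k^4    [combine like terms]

By distributive law:

−252·n − 126 + 441·k − 216·n^2 − 108·n + 378·k·n + 1212·k·n + 606·k − 2121·k^2 + 764·k·n^2 + 382·k·n − 1337·k^2·n − 1896·k^2·n − 948·k^2 + 3318·k^3 − 56·k·n^3 − 28·k·n^2 + 98·k^2·n^2 − 688·k^2·n^2 − 344·k^2·n + 1204·k^3·n + 28·n^3 + 14·n^2 − 49·k·n^2 + 24·n^4 + 12·n^3 − 42·k·n^3 + 960·k^3·n + 480·k^3 − 1680·k^4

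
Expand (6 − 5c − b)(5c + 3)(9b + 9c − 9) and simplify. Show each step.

(6 − 5c − b)(5c + 3)(9b + 9c − 9)
= (30c + 18 − 25c^2 − 15c − 5bc − 3b)(9b + 9c − 9)    [distributive law]
= (15c + 18 − 25c^2 − 5bc − 3b)(9b + 9c − 9)    [combine like terms]
= 135bc + 135c^2 − 135c + 162b + 162c − 162 − 225bc^2 − 225c^3 + 225c^2 − 45b^2c − 45bc^2 + 45bc − 27b^2 − 27bc + 27b    [distributive law]
= 153bc + 360c^2 + 27c + 189b − 162 − 270bc^2 − 225c^3 − 45b^2c − 27b^2    [combine like terms]

153bc + 360c^2 + 27c + 189b − 162 − 270bc^2 − 225c^3 − 45b^2c − 27b^2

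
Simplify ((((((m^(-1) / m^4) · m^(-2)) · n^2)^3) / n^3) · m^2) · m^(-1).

((((((m^(-1) / m^4) · m^(-2)) · n^2)^3) / n^3) · m^2) · m^(-1)
= ((((((m^(-1) / m^4) · m^(-2))^3) · ((n^2)^3)) / n^3) · m^2) · m^(-1)    [power of a product]
= ((((((m^(-1) / m^4)^3) · ((m^(-2))^3)) · ((n^2)^3)) / n^3) · m^2) · m^(-1)    [power of a product]
= (((((((m^(-1))^3) / ((m^4)^3)) · ((m^(-2))^3)) · ((n^2)^3)) / n^3) · m^2) · m^(-1)    [power of a quotient]
= (((((m^(-3) / ((m^4)^3)) · ((m^(-2))^3)) · ((n^2)^3)) / n^3) · m^2) · m^(-1)    [power of a power]
= (((((m^(-3) / m^12) · ((m^(-2))^3)) · ((n^2)^3)) / n^3) · m^2) · m^(-1)    [power of a power]
= ((((m^(-15) · ((m^(-2))^3)) · ((n^2)^3)) / n^3) · m^2) · m^(-1)    [quotient of powers]
= ((((m^(-15) · m^(-6)) · ((n^2)^3)) / n^3) · m^2) · m^(-1)    [power of a power]
= (((m^(-21) · ((n^2)^3)) / n^3) · m^2) · m^(-1)    [product of powers]
= (((m^(-21) · n^6) / n^3) · m^2) · m^(-1)    [power of a power]
= m^(-20)n^3    [quotient of powers; product of powers]

m^(-20)n^3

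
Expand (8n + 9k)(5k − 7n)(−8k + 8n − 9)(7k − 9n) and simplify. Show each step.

7048k³n − 3048k²n² − 5512kn³ + 5094k²n + 1665kn² + 4032n⁴ − 4536n³ − 2520k⁴ − 2835k³

(8n + 9k)(5k − 7n)(−8k + 8n − 9)(7k − 9n)
= (40kn − 56n² + 45k² − 63kn)(−8k + 8n − 9)(7k − 9n)    [distributive law]
= (−23kn − 56n² + 45k²)(−8k + 8n − 9)(7k − 9n)    [combine like terms]
= (184k²n − 184kn² + 207kn + 448kn² − 448n³ + 504n² − 360k³ + 360k²n − 405k²)(7k − 9n)    [distributive law]
= (544k²n + 264kn² + 207kn − 448n³ + 504n² − 360k³ − 405k²)(7k − 9n)    [combine like terms]
= 3808k³n − 4896k²n² + 1848k²n² − 2376kn³ + 1449k²n − 1863kn² − 3136kn³ + 4032n⁴ + 3528kn² − 4536n³ − 2520k⁴ + 3240k³n − 2835k³ + 3645k²n    [distributive law]
= 7048k³n − 3048k²n² − 5512kn³ + 5094k²n + 1665kn² + 4032n⁴ − 4536n³ − 2520k⁴ − 2835k³    [combine like terms]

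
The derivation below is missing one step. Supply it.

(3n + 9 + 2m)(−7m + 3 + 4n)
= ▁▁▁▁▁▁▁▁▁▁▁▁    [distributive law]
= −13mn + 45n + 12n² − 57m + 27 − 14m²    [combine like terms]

After distributive law, the bracketed line is:

−21mn + 9n + 12n² − 63m + 27 + 36n − 14m² + 6m + 8mn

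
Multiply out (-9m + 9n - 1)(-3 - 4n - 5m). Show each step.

32m - 9mn + 45m^2 - 23n - 36n^2 + 3

(-9m + 9n - 1)(-3 - 4n - 5m)
= 27m + 36mn + 45m^2 - 27n - 36n^2 - 45mn + 3 + 4n + 5m    [distributive law]
= 32m - 9mn + 45m^2 - 23n - 36n^2 + 3    [combine like terms]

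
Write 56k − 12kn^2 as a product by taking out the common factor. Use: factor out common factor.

56k − 12kn^2
= 4(14k − 3kn^2)    [factor out 4]
= 4k(14 − 3n^2)    [factor out k]

4k(14 − 3n^2)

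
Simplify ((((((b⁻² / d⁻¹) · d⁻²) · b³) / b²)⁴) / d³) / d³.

((((((b⁻² / d⁻¹) · d⁻²) · b³) / b²)⁴) / d³) / d³
= ((((((b⁻² / d⁻¹) · d⁻²) · b³)⁴) / ((b²)⁴)) / d³) / d³    [power of a quotient]
= ((((((b⁻² / d⁻¹) · d⁻²)⁴) · ((b³)⁴)) / ((b²)⁴)) / d³) / d³    [power of a product]
= ((((((b⁻² / d⁻¹)⁴) · ((d⁻²)⁴)) · ((b³)⁴)) / ((b²)⁴)) / d³) / d³    [power of a product]
= (((((((b⁻²)⁴) / ((d⁻¹)⁴)) · ((d⁻²)⁴)) · ((b³)⁴)) / ((b²)⁴)) / d³) / d³    [power of a quotient]
= (((((b⁻⁸ / ((d⁻¹)⁴)) · ((d⁻²)⁴)) · ((b³)⁴)) / ((b²)⁴)) / d³) / d³    [power of a power]
= (((((b⁻⁸ / d⁻⁴) · ((d⁻²)⁴)) · ((b³)⁴)) / ((b²)⁴)) / d³) / d³    [power of a power]
= (((((b⁻⁸ / d⁻⁴) · d⁻⁸) · ((b³)⁴)) / ((b²)⁴)) / d³) / d³    [power of a power]
= (((((b⁻⁸ / d⁻⁴) · d⁻⁸) · b¹²) / ((b²)⁴)) / d³) / d³    [power of a power]
= (((((b⁻⁸ / d⁻⁴) · d⁻⁸) · b¹²) / b⁸) / d³) / d³    [power of a power]
= b⁻⁴d⁻¹⁰    [quotient of powers; product of powers]

b⁻⁴d⁻¹⁰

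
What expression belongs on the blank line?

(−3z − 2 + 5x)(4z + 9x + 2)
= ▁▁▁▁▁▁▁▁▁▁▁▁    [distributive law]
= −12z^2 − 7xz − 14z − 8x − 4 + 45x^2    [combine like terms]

After distributive law, the bracketed line is:

−12z^2 − 27xz − 6z − 8z − 18x − 4 + 20xz + 45x^2 + 10x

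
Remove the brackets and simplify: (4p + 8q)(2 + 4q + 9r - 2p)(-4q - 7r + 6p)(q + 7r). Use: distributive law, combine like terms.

(4p + 8q)(2 + 4q + 9r - 2p)(-4q - 7r + 6p)(q + 7r)
= (8p + 16pq + 36pr - 8p^2 + 16q + 32q^2 + 72qr - 16pq)(-4q - 7r + 6p)(q + 7r)    [distributive law]
= (8p + 36pr - 8p^2 + 16q + 32q^2 + 72qr)(-4q - 7r + 6p)(q + 7r)    [combine like terms]
= (-32pq - 56pr + 48p^2 - 144pqr - 252pr^2 + 216p^2r + 32p^2q + 56p^2r - 48p^3 - 64q^2 - 112qr + 96pq - 128q^3 - 224q^2r + 192pq^2 - 288q^2r - 504qr^2 + 432pqr)(q + 7r)    [distributive law]
= (64pq - 56pr + 48p^2 + 288pqr - 252pr^2 + 272p^2r + 32p^2q - 48p^3 - 64q^2 - 112qr - 128q^3 - 512q^2r + 192pq^2 - 504qr^2)(q + 7r)    [combine like terms]
= 64pq^2 + 448pqr - 56pqr - 392pr^2 + 48p^2q + 336p^2r + 288pq^2r + 2016pqr^2 - 252pqr^2 - 1764pr^3 + 272p^2qr + 1904p^2r^2 + 32p^2q^2 + 224p^2qr - 48p^3q - 336p^3r - 64q^3 - 448q^2r - 112q^2r - 784qr^2 - 128q^4 - 896q^3r - 512q^3r - 3584q^2r^2 + 192pq^3 + 1344pq^2r - 504q^2r^2 - 3528qr^3    [distributive law]
= 64pq^2 + 392pqr - 392pr^2 + 48p^2q + 336p^2r + 1632pq^2r + 1764pqr^2 - 1764pr^3 + 496p^2qr + 1904p^2r^2 + 32p^2q^2 - 48p^3q - 336p^3r - 64q^3 - 560q^2r - 784qr^2 - 128q^4 - 1408q^3r - 4088q^2r^2 + 192pq^3 - 3528qr^3    [combine like terms]

64pq^2 + 392pqr - 392pr^2 + 48p^2q + 336p^2r + 1632pq^2r + 1764pqr^2 - 1764pr^3 + 496p^2qr + 1904p^2r^2 + 32p^2q^2 - 48p^3q - 336p^3r - 64q^3 - 560q^2r - 784qr^2 - 128q^4 - 1408q^3r - 4088q^2r^2 + 192pq^3 - 3528qr^3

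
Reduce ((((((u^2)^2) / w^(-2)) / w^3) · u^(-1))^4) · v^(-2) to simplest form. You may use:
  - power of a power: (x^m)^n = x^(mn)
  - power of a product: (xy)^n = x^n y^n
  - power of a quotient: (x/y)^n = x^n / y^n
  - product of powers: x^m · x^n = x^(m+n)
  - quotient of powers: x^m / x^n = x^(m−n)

((((((u^2)^2) / w^(-2)) / w^3) · u^(-1))^4) · v^(-2)
= ((((((u^2)^2) / w^(-2)) / w^3)^4) · ((u^(-1))^4)) · v^(-2)    [power of a product]
= ((((((u^2)^2) / w^(-2))^4) / ((w^3)^4)) · ((u^(-1))^4)) · v^(-2)    [power of a quotient]
= ((((((u^2)^2)^4) / ((w^(-2))^4)) / ((w^3)^4)) · ((u^(-1))^4)) · v^(-2)    [power of a quotient]
= (((((u^2)^8) / ((w^(-2))^4)) / ((w^3)^4)) · ((u^(-1))^4)) · v^(-2)    [power of a power]
= (((u^16 / ((w^(-2))^4)) / ((w^3)^4)) · ((u^(-1))^4)) · v^(-2)    [power of a power]
= (((u^16 / w^(-8)) / ((w^3)^4)) · ((u^(-1))^4)) · v^(-2)    [power of a power]
= (((u^16 / w^(-8)) / w^12) · ((u^(-1))^4)) · v^(-2)    [power of a power]
= (((u^16 / w^(-8)) / w^12) · u^(-4)) · v^(-2)    [power of a power]
= u^12v^(-2)w^(-4)    [quotient of powers; product of powers]

u^12v^(-2)w^(-4)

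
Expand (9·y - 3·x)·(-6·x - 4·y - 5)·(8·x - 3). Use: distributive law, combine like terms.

-336·x^2·y - 234·x·y - 288·x·y^2 + 108·y^2 + 135·y + 144·x^3 + 66·x^2 - 45·x

(9·y - 3·x)·(-6·x - 4·y - 5)·(8·x - 3)
= (-54·x·y - 36·y^2 - 45·y + 18·x^2 + 12·x·y + 15·x)·(8·x - 3)    [distributive law]
= (-42·x·y - 36·y^2 - 45·y + 18·x^2 + 15·x)·(8·x - 3)    [combine like terms]
= -336·x^2·y + 126·x·y - 288·x·y^2 + 108·y^2 - 360·x·y + 135·y + 144·x^3 - 54·x^2 + 120·x^2 - 45·x    [distributive law]
= -336·x^2·y - 234·x·y - 288·x·y^2 + 108·y^2 + 135·y + 144·x^3 + 66·x^2 - 45·x    [combine like terms]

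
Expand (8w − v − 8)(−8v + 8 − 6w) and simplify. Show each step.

−58vw + 112w − 48w^2 + 8v^2 + 56v − 64

(8w − v − 8)(−8v + 8 − 6w)
= −64vw + 64w − 48w^2 + 8v^2 − 8v + 6vw + 64v − 64 + 48w    [distributive law]
= −58vw + 112w − 48w^2 + 8v^2 + 56v − 64    [combine like terms]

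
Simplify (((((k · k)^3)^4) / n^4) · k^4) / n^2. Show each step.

k^28·n^(-6)

(((((k · k)^3)^4) / n^4) · k^4) / n^2
= ((((k · k)^12) / n^4) · k^4) / n^2    [power of a power]
= ((((k^12) · (k^12)) / n^4) · k^4) / n^2    [power of a product]
= ((k^24 / n^4) · k^4) / n^2    [product of powers]
= k^28·n^(-6)    [quotient of powers; product of powers]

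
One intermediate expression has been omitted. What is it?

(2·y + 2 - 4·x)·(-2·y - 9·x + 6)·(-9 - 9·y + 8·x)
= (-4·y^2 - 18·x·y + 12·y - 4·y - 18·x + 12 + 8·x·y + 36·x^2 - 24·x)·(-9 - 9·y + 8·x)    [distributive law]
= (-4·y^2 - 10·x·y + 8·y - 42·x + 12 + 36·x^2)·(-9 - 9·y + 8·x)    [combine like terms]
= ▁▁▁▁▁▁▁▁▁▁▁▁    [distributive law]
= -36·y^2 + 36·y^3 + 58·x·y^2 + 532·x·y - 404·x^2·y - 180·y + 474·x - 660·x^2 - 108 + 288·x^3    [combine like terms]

After distributive law, the bracketed line is:

36·y^2 + 36·y^3 - 32·x·y^2 + 90·x·y + 90·x·y^2 - 80·x^2·y - 72·y - 72·y^2 + 64·x·y + 378·x + 378·x·y - 336·x^2 - 108 - 108·y + 96·x - 324·x^2 - 324·x^2·y + 288·x^3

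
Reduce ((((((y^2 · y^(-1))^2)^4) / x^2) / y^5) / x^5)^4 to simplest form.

x^(-28)·y^12

((((((y^2 · y^(-1))^2)^4) / x^2) / y^5) / x^5)^4
= ((((((y^2 · y^(-1))^2)^4) / x^2) / y^5)^4) / ((x^5)^4)    [power of a quotient]
= ((((((y^2 · y^(-1))^2)^4) / x^2)^4) / ((y^5)^4)) / ((x^5)^4)    [power of a quotient]
= ((((((y^2 · y^(-1))^2)^4)^4) / ((x^2)^4)) / ((y^5)^4)) / ((x^5)^4)    [power of a quotient]
= (((((y^2 · y^(-1))^2)^16) / ((x^2)^4)) / ((y^5)^4)) / ((x^5)^4)    [power of a power]
= ((((y^2 · y^(-1))^32) / ((x^2)^4)) / ((y^5)^4)) / ((x^5)^4)    [power of a power]
= (((((y^2)^32) · ((y^(-1))^32)) / ((x^2)^4)) / ((y^5)^4)) / ((x^5)^4)    [power of a product]
= (((y^64 · ((y^(-1))^32)) / ((x^2)^4)) / ((y^5)^4)) / ((x^5)^4)    [power of a power]
= (((y^64 · y^(-32)) / ((x^2)^4)) / ((y^5)^4)) / ((x^5)^4)    [power of a power]
= ((y^32 / ((x^2)^4)) / ((y^5)^4)) / ((x^5)^4)    [product of powers]
= ((y^32 / x^8) / ((y^5)^4)) / ((x^5)^4)    [power of a power]
= ((y^32 / x^8) / y^20) / ((x^5)^4)    [power of a power]
= ((y^32 / x^8) / y^20) / x^20    [power of a power]
= x^(-28)·y^12    [quotient of powers; product of powers]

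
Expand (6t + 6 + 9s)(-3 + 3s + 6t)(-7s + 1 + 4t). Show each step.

-90st - 54t + 108t^2 - 396s^2t + 36st^2 + 144t^3 + 117s - 18 + 90s^2 - 189s^3

(6t + 6 + 9s)(-3 + 3s + 6t)(-7s + 1 + 4t)
= (-18t + 18st + 36t^2 - 18 + 18s + 36t - 27s + 27s^2 + 54st)(-7s + 1 + 4t)    [distributive law]
= (18t + 72st + 36t^2 - 18 - 9s + 27s^2)(-7s + 1 + 4t)    [combine like terms]
= -126st + 18t + 72t^2 - 504s^2t + 72st + 288st^2 - 252st^2 + 36t^2 + 144t^3 + 126s - 18 - 72t + 63s^2 - 9s - 36st - 189s^3 + 27s^2 + 108s^2t    [distributive law]
= -90st - 54t + 108t^2 - 396s^2t + 36st^2 + 144t^3 + 117s - 18 + 90s^2 - 189s^3    [combine like terms]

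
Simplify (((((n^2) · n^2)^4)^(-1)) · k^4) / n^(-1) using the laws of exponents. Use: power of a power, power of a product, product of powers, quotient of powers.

k^4n^(-15)

(((((n^2) · n^2)^4)^(-1)) · k^4) / n^(-1)
= ((((n^2) · n^2)^(-4)) · k^4) / n^(-1)    [power of a power]
= ((((n^2)^(-4)) · ((n^2)^(-4))) · k^4) / n^(-1)    [power of a product]
= (((n^(-8)) · ((n^2)^(-4))) · k^4) / n^(-1)    [power of a power]
= ((n^(-8) · n^(-8)) · k^4) / n^(-1)    [power of a power]
= (n^(-16) · k^4) / n^(-1)    [product of powers]
= k^4n^(-15)    [quotient of powers]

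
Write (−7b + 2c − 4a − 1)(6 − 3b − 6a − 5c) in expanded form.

(−7b + 2c − 4a − 1)(6 − 3b − 6a − 5c)
= −42b + 21b^2 + 42ab + 35bc + 12c − 6bc − 12ac − 10c^2 − 24a + 12ab + 24a^2 + 20ac − 6 + 3b + 6a + 5c    [distributive law]
= −39b + 21b^2 + 54ab + 29bc + 17c + 8ac − 10c^2 − 18a + 24a^2 − 6    [combine like terms]

−39b + 21b^2 + 54ab + 29bc + 17c + 8ac − 10c^2 − 18a + 24a^2 − 6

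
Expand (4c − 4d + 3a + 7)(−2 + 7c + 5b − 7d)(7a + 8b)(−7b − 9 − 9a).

−7733abc − 2583ac − 3906a²c − 3736b²c − 2952bc − 3388abc² − 1764ac² − 1764a²c² − 1568b²c² − 2016bc² − 3596ab²c − 3801a²bc − 1120b³c + 6776abcd + 3528acd + 3528a²cd + 3136b²cd + 4032bcd + 7733abd + 2583ad + 3906a²d + 3736b²d + 2952bd + 3596ab²d + 3801a²bd + 1120b³d − 3388abd² − 1764ad² − 1764a²d² − 1568b²d² − 2016bd² − 2424a²b + 1260a² + 378a³ − 4979ab² − 79ab − 1323a³c − 1815a²b² − 945a³b − 840ab³ + 1323a³d + 882a − 1736b² + 1008b − 1960b³

(4c − 4d + 3a + 7)(−2 + 7c + 5b − 7d)(7a + 8b)(−7b − 9 − 9a)
= (−8c + 28c² + 20bc − 28cd + 8d − 28cd − 20bd + 28d² − 6a + 21ac + 15ab − 21ad − 14 + 49c + 35b − 49d)(7a + 8b)(−7b − 9 − 9a)    [distributive law]
= (41c + 28c² + 20bc − 56cd − 41d − 20bd + 28d² − 6a + 21ac + 15ab − 21ad − 14 + 35b)(7a + 8b)(−7b − 9 − 9a)    [combine like terms]
= (287ac + 328bc + 196ac² + 224bc² + 140abc + 160b²c − 392acd − 448bcd − 287ad − 328bd − 140abd − 160b²d + 196ad² + 224bd² − 42a² − 48ab + 147a²c + 168abc + 105a²b + 120ab² − 147a²d − 168abd − 98a − 112b + 245ab + 280b²)(−7b − 9 − 9a)    [distributive law]
= (287ac + 328bc + 196ac² + 224bc² + 308abc + 160b²c − 392acd − 448bcd − 287ad − 328bd − 308abd − 160b²d + 196ad² + 224bd² − 42a² + 197ab + 147a²c + 105a²b + 120ab² − 147a²d − 98a − 112b + 280b²)(−7b − 9 − 9a)    [combine like terms]
= −2009abc − 2583ac − 2583a²c − 2296b²c − 2952bc − 2952abc − 1372abc² − 1764ac² − 1764a²c² − 1568b²c² − 2016bc² − 2016abc² − 2156ab²c − 2772abc − 2772a²bc − 1120b³c − 1440b²c − 1440ab²c + 2744abcd + 3528acd + 3528a²cd + 3136b²cd + 4032bcd + 4032abcd + 2009abd + 2583ad + 2583a²d + 2296b²d + 2952bd + 2952abd + 2156ab²d + 2772abd + 2772a²bd + 1120b³d + 1440b²d + 1440ab²d − 1372abd² − 1764ad² − 1764a²d² − 1568b²d² − 2016bd² − 2016abd² + 294a²b + 378a² + 378a³ − 1379ab² − 1773ab − 1773a²b − 1029a²bc − 1323a²c − 1323a³c − 735a²b² − 945a²b − 945a³b − 840ab³ − 1080ab² − 1080a²b² + 1029a²bd + 1323a²d + 1323a³d + 686ab + 882a + 882a² + 784b² + 1008b + 1008ab − 1960b³ − 2520b² − 2520ab²    [distributive law]
= −7733abc − 2583ac − 3906a²c − 3736b²c − 2952bc − 3388abc² − 1764ac² − 1764a²c² − 1568b²c² − 2016bc² − 3596ab²c − 3801a²bc − 1120b³c + 6776abcd + 3528acd + 3528a²cd + 3136b²cd + 4032bcd + 7733abd + 2583ad + 3906a²d + 3736b²d + 2952bd + 3596ab²d + 3801a²bd + 1120b³d − 3388abd² − 1764ad² − 1764a²d² − 1568b²d² − 2016bd² − 2424a²b + 1260a² + 378a³ − 4979ab² − 79ab − 1323a³c − 1815a²b² − 945a³b − 840ab³ + 1323a³d + 882a − 1736b² + 1008b − 1960b³    [combine like terms]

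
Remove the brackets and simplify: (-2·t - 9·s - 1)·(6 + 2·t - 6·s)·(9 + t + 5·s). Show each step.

-132·t - 50·t² - 172·s·t - 4·t³ - 26·s·t² + 24·s²·t - 462·s + 246·s² + 270·s³ - 54

(-2·t - 9·s - 1)·(6 + 2·t - 6·s)·(9 + t + 5·s)
= (-12·t - 4·t² + 12·s·t - 54·s - 18·s·t + 54·s² - 6 - 2·t + 6·s)·(9 + t + 5·s)    [distributive law]
= (-14·t - 4·t² - 6·s·t - 48·s + 54·s² - 6)·(9 + t + 5·s)    [combine like terms]
= -126·t - 14·t² - 70·s·t - 36·t² - 4·t³ - 20·s·t² - 54·s·t - 6·s·t² - 30·s²·t - 432·s - 48·s·t - 240·s² + 486·s² + 54·s²·t + 270·s³ - 54 - 6·t - 30·s    [distributive law]
= -132·t - 50·t² - 172·s·t - 4·t³ - 26·s·t² + 24·s²·t - 462·s + 246·s² + 270·s³ - 54    [combine like terms]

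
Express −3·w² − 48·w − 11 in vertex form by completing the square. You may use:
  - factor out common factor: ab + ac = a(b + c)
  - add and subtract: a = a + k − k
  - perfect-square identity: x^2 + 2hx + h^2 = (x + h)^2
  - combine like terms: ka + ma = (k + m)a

−3·w² − 48·w − 11
= −3(w² + 16·w) − 11    [factor out -3 from the w-terms]
= −3(w² + 16·w + 64 − 64) − 11    [add and subtract 64 inside the bracket]
= −3(w + 8)² + 192 − 11    [perfect-square identity]
= −3(w + 8)² + 181    [combine constants]

−3(w + 8)² + 181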